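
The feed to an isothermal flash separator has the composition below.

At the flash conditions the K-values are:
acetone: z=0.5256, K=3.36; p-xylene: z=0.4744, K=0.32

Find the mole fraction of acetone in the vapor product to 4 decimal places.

y_acetone = 0.7516

Let β = V/F and solve Σ zᵢ(Kᵢ−1)/(1+β(Kᵢ−1)) = 0.
g(0) = ΣzᵢKᵢ − 1 = 0.9178 and g(1) = 1 − Σzᵢ/Kᵢ = -0.6389, so a root lies in (0, 1).
Binary case is linear: z₁(K₁−1)(1+β(K₂−1)) + z₂(K₂−1)(1+β(K₁−1)) = 0
⇒ β = [z₁(K₁−1)+z₂(K₂−1)] / [−(K₁−1)(K₂−1)] = 0.91782/1.60480 = 0.5719
Compositions from xᵢ = zᵢ/(1+β(Kᵢ−1)), yᵢ = Kᵢxᵢ:
  acetone: x = 0.2237, y = 0.7516
  p-xylene: x = 0.7763, y = 0.2484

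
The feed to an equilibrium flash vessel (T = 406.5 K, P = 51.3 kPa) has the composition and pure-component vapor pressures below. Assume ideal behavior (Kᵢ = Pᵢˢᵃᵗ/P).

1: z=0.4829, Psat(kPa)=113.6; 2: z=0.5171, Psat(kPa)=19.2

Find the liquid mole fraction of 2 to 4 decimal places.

x_2 = 0.6600

Raoult's law: Kᵢ = Pᵢˢᵃᵗ/P = Pᵢˢᵃᵗ/51.3.
  K_1 = 113.6/51.3 = 2.214425, K_2 = 19.2/51.3 = 0.374269
Material balance + equilibrium reduce to Σ zᵢ(Kᵢ−1)/(1+V/F(Kᵢ−1)) = 0.
g(0) = ΣzᵢKᵢ − 1 = 0.2629 and g(1) = 1 − Σzᵢ/Kᵢ = -0.5997, so a root lies in (0, 1).
Binary case is linear: z₁(K₁−1)(1+V/F(K₂−1)) + z₂(K₂−1)(1+V/F(K₁−1)) = 0
⇒ V/F = [z₁(K₁−1)+z₂(K₂−1)] / [−(K₁−1)(K₂−1)] = 0.26288/0.75990 = 0.3459
Compositions from xᵢ = zᵢ/(1+V/F(Kᵢ−1)), yᵢ = Kᵢxᵢ:
  1: x = 0.3400, y = 0.7530
  2: x = 0.6600, y = 0.2470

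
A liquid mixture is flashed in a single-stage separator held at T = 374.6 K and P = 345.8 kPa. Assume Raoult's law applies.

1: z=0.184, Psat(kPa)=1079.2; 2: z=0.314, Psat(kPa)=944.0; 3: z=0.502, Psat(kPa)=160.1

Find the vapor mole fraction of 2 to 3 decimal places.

Raoult's law: Kᵢ = Pᵢˢᵃᵗ/P = Pᵢˢᵃᵗ/345.8.
  K_1 = 1079.2/345.8 = 3.12088, K_2 = 944.0/345.8 = 2.72990, K_3 = 160.1/345.8 = 0.46298
Material balance + equilibrium reduce to Σ zᵢ(Kᵢ−1)/(1+V/F(Kᵢ−1)) = 0.
Check two-phase: ΣzᵢKᵢ = 1.664 > 1 and Σzᵢ/Kᵢ = 1.258 > 1, so g(0) = 0.664 > 0 and g(1) = -0.258 < 0.
Newton iteration, V/F⁰ = 0.41:
  V/F = 0.410: g = 0.1808, g' = -0.796 → V/F = 0.637
  V/F = 0.637: g = 0.0146, g' = -0.697 → V/F = 0.658
Converged at V/F = 0.658.
Compositions from xᵢ = zᵢ/(1+V/F(Kᵢ−1)), yᵢ = Kᵢxᵢ:
  1: x = 0.077, y = 0.240
  2: x = 0.147, y = 0.401
  3: x = 0.776, y = 0.359

y_2 = 0.401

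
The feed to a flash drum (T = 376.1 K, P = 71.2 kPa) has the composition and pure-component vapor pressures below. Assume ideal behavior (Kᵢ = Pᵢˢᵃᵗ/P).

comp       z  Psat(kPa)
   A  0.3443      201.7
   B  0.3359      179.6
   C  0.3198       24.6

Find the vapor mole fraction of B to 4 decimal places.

y_B = 0.3699

Raoult's law: Kᵢ = Pᵢˢᵃᵗ/P = Pᵢˢᵃᵗ/71.2.
  K_A = 201.7/71.2 = 2.832865, K_B = 179.6/71.2 = 2.522472, K_C = 24.6/71.2 = 0.345506
Newton iteration, ψ⁰ = 0.5:
  ψ = 0.5000: g = 0.30853, g' = -0.8686 → ψ = 0.8552
  ψ = 0.8552: g = -0.00746, g' = -1.0291 → ψ = 0.8480
  ψ = 0.8480: g = -0.00004, g' = -1.0174 → ψ = 0.8479
Converged at ψ = 0.8479.
Compositions from xᵢ = zᵢ/(1+ψ(Kᵢ−1)), yᵢ = Kᵢxᵢ:
  A: x = 0.1348, y = 0.3819
  B: x = 0.1466, y = 0.3699
  C: x = 0.7186, y = 0.2483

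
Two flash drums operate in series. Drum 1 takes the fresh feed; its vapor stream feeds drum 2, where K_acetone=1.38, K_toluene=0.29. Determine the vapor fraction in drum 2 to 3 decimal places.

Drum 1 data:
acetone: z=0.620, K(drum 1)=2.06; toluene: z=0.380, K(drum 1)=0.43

Drum 1:
Let ψ₁ = V/F and solve Σ zᵢ(Kᵢ−1)/(1+ψ₁(Kᵢ−1)) = 0.
Feasibility: ΣzᵢKᵢ = 1.441, Σzᵢ/Kᵢ = 1.185 — both > 1, two phases present.
Newton iteration, ψ₁⁰ = 0.49:
  ψ₁ = 0.490: g = 0.1320, g' = -0.539 → ψ₁ = 0.735
  ψ₁ = 0.735: g = -0.0032, g' = -0.586 → ψ₁ = 0.729
Converged at ψ₁ = 0.729.
Drum-1 compositions:
  acetone: x = 0.350, y = 0.720
  toluene: x = 0.650, y = 0.280
Drum-2 feed = drum-1 vapor: z₂ = (0.7204, 0.2796).
Drum 2:
Iterate (Newton) starting at ψ₂ = 0.59:
  ψ₂ = 0.590: g = -0.1181, g' = -0.487 → ψ₂ = 0.348
  ψ₂ = 0.348: g = -0.0218, g' = -0.330 → ψ₂ = 0.281
  ψ₂ = 0.281: g = -0.0008, g' = -0.305 → ψ₂ = 0.279
Converged at ψ₂ = 0.279.
  acetone: x = 0.651, y = 0.899
  toluene: x = 0.349, y = 0.101

V/F (drum 2) = 0.279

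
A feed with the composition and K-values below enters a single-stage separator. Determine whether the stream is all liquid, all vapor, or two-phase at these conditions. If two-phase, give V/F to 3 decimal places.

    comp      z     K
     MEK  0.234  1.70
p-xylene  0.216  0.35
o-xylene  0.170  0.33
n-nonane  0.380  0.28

all liquid

ΣzᵢKᵢ = 0.636; Σzᵢ/Kᵢ = 2.627.
Since ΣzᵢKᵢ < 1 the mixture is below its bubble point — single liquid phase.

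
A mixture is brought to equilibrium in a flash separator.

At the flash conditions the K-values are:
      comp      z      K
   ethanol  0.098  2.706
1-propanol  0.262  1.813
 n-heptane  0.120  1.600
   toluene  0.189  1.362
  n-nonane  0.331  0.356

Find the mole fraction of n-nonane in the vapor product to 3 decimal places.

y_n-nonane = 0.188

Newton iteration, ψ⁰ = 0.5:
  ψ = 0.500: g = 0.0406, g' = -0.513 → ψ = 0.579
  ψ = 0.579: g = -0.0011, g' = -0.542 → ψ = 0.577
Converged at ψ = 0.577.
Compositions from xᵢ = zᵢ/(1+ψ(Kᵢ−1)), yᵢ = Kᵢxᵢ:
  ethanol: x = 0.049, y = 0.134
  1-propanol: x = 0.178, y = 0.323
  n-heptane: x = 0.089, y = 0.143
  toluene: x = 0.156, y = 0.213
  n-nonane: x = 0.527, y = 0.188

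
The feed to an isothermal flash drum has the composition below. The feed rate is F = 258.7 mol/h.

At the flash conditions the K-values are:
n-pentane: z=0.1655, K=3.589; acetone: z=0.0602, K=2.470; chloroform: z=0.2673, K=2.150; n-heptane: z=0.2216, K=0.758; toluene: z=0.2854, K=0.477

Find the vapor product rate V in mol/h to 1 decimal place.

V = 215.9 mol/h

Newton–Raphson from V/F = 0.5:
  V/F = 0.5000: g = 0.16979, g' = -0.5564 → V/F = 0.8052
  V/F = 0.8052: g = 0.01459, g' = -0.4921 → V/F = 0.8348
  V/F = 0.8348: g = -0.00005, g' = -0.4956 → V/F = 0.8347
Converged at V/F = 0.8347.
Then V = V/F·F = 0.8347·258.7 = 215.9 mol/h and L = F − V = 42.8 mol/h.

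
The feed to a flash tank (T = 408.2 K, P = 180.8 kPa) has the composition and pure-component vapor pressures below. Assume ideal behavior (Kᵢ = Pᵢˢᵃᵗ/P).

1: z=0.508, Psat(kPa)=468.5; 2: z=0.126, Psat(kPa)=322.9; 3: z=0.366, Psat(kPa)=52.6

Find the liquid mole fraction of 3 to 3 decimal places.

Raoult's law: Kᵢ = Pᵢˢᵃᵗ/P = Pᵢˢᵃᵗ/180.8.
  K_1 = 468.5/180.8 = 2.59126, K_2 = 322.9/180.8 = 1.78595, K_3 = 52.6/180.8 = 0.29093
Material balance + equilibrium reduce to Σ zᵢ(Kᵢ−1)/(1+V/F(Kᵢ−1)) = 0.
Check two-phase: ΣzᵢKᵢ = 1.648 > 1 and Σzᵢ/Kᵢ = 1.525 > 1, so g(0) = 0.648 > 0 and g(1) = -0.525 < 0.
Newton–Raphson from V/F = 0.5:
  V/F = 0.500: g = 0.1192, g' = -0.881 → V/F = 0.635
  V/F = 0.635: g = -0.0043, g' = -0.962 → V/F = 0.631
Converged at V/F = 0.631.
Compositions from xᵢ = zᵢ/(1+V/F(Kᵢ−1)), yᵢ = Kᵢxᵢ:
  1: x = 0.254, y = 0.657
  2: x = 0.084, y = 0.150
  3: x = 0.662, y = 0.193

x_3 = 0.662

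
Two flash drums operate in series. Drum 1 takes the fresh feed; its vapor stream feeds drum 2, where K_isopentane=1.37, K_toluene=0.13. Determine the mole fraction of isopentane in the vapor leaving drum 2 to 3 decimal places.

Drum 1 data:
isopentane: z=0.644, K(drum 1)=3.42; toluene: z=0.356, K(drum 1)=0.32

y_isopentane (drum 2) = 0.961

Drum 1:
Binary case is linear: z₁(K₁−1)(1+ψ₁(K₂−1)) + z₂(K₂−1)(1+ψ₁(K₁−1)) = 0
⇒ ψ₁ = [z₁(K₁−1)+z₂(K₂−1)] / [−(K₁−1)(K₂−1)] = 1.3164/1.6456 = 0.800
Drum-1 compositions:
  isopentane: x = 0.219, y = 0.750
  toluene: x = 0.781, y = 0.250
Drum-2 feed = drum-1 vapor: z₂ = (0.7502, 0.2498).
Drum 2:
Material balance + equilibrium reduce to Σ zᵢ(Kᵢ−1)/(1+ψ₂(Kᵢ−1)) = 0.
g(0) = ΣzᵢKᵢ − 1 = 0.060 and g(1) = 1 − Σzᵢ/Kᵢ = -1.469, so a root lies in (0, 1).
Iterate (Newton) starting at ψ₂ = 0.5:
  ψ₂ = 0.500: g = -0.1504, g' = -0.665 → ψ₂ = 0.274
  ψ₂ = 0.274: g = -0.0333, g' = -0.411 → ψ₂ = 0.193
  ψ₂ = 0.193: g = -0.0021, g' = -0.362 → ψ₂ = 0.187
Converged at ψ₂ = 0.187.
  isopentane: x = 0.702, y = 0.961
  toluene: x = 0.298, y = 0.039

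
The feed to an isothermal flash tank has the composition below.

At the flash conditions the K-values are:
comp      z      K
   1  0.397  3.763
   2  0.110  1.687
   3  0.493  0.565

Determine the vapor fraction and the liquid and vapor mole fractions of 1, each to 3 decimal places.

Material balance + equilibrium reduce to Σ zᵢ(Kᵢ−1)/(1+ψ(Kᵢ−1)) = 0.
Check two-phase: ΣzᵢKᵢ = 1.958 > 1 and Σzᵢ/Kᵢ = 1.043 > 1, so g(0) = 0.958 > 0 and g(1) = -0.043 < 0.
Iterate (Newton) starting at ψ = 0.5:
  ψ = 0.500: g = 0.2428, g' = -0.715 → ψ = 0.839
  ψ = 0.839: g = 0.0406, g' = -0.527 → ψ = 0.916
  ψ = 0.916: g = 0.0003, g' = -0.520 → ψ = 0.917
Converged at ψ = 0.917.
Compositions from xᵢ = zᵢ/(1+ψ(Kᵢ−1)), yᵢ = Kᵢxᵢ:
  1: x = 0.112, y = 0.423
  2: x = 0.067, y = 0.114
  3: x = 0.820, y = 0.463

ψ = 0.917, x_1 = 0.112, y_1 = 0.423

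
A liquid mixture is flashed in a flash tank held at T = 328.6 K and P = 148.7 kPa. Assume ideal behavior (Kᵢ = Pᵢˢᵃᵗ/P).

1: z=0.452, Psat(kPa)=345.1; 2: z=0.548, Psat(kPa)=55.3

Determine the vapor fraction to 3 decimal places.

Raoult's law: Kᵢ = Pᵢˢᵃᵗ/P = Pᵢˢᵃᵗ/148.7.
  K_1 = 345.1/148.7 = 2.32078, K_2 = 55.3/148.7 = 0.37189
Rachford–Rice: g(ψ) = Σ zᵢ(Kᵢ−1)/(1+ψ(Kᵢ−1)) = 0.
Check two-phase: ΣzᵢKᵢ = 1.253 > 1 and Σzᵢ/Kᵢ = 1.668 > 1, so g(0) = 0.253 > 0 and g(1) = -0.668 < 0.
Newton–Raphson from ψ = 0.5:
  ψ = 0.500: g = -0.1422, g' = -0.745 → ψ = 0.309
  ψ = 0.309: g = -0.0033, g' = -0.730 → ψ = 0.305
Converged at ψ = 0.305.

ψ = 0.305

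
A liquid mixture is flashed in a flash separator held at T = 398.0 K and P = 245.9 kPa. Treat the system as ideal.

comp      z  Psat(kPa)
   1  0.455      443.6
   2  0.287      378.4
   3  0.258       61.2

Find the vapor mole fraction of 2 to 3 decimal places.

Raoult's law: Kᵢ = Pᵢˢᵃᵗ/P = Pᵢˢᵃᵗ/245.9.
  K_1 = 443.6/245.9 = 1.80399, K_2 = 378.4/245.9 = 1.53884, K_3 = 61.2/245.9 = 0.24888
Newton iteration, V/F⁰ = 0.5:
  V/F = 0.500: g = 0.0724, g' = -0.575 → V/F = 0.626
  V/F = 0.626: g = -0.0068, g' = -0.695 → V/F = 0.616
Converged at V/F = 0.616.
Compositions from xᵢ = zᵢ/(1+V/F(Kᵢ−1)), yᵢ = Kᵢxᵢ:
  1: x = 0.304, y = 0.549
  2: x = 0.215, y = 0.332
  3: x = 0.480, y = 0.120

y_2 = 0.332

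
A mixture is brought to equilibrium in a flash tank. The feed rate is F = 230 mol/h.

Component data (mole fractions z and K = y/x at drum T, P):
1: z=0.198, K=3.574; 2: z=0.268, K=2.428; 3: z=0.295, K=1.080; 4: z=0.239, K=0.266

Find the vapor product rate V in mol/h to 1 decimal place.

V = 170.2 mol/h

Material balance + equilibrium reduce to Σ zᵢ(Kᵢ−1)/(1+β(Kᵢ−1)) = 0.
Check two-phase: ΣzᵢKᵢ = 1.741 > 1 and Σzᵢ/Kᵢ = 1.337 > 1, so g(0) = 0.741 > 0 and g(1) = -0.337 < 0.
Newton–Raphson from β = 0.57:
  β = 0.570: g = 0.1385, g' = -0.764 → β = 0.751
  β = 0.751: g = -0.0105, g' = -0.921 → β = 0.740
Converged at β = 0.740.
Then V = β·F = 0.7398·230 = 170.2 mol/h and L = F − V = 59.8 mol/h.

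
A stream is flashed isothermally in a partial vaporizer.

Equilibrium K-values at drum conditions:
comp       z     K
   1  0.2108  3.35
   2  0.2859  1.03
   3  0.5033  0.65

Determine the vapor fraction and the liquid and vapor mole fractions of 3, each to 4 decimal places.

ψ = 0.5704, x_3 = 0.6288, y_3 = 0.4087

Material balance + equilibrium reduce to Σ zᵢ(Kᵢ−1)/(1+ψ(Kᵢ−1)) = 0.
Check two-phase: ΣzᵢKᵢ = 1.3278 > 1 and Σzᵢ/Kᵢ = 1.1148 > 1, so g(0) = 0.3278 > 0 and g(1) = -0.1148 < 0.
Iterate (Newton) starting at ψ = 0.58:
  ψ = 0.5800: g = -0.00295, g' = -0.3058 → ψ = 0.5703
  ψ = 0.5703: g = 0.00002, g' = -0.3090 → ψ = 0.5704
Converged at ψ = 0.5704.
Compositions from xᵢ = zᵢ/(1+ψ(Kᵢ−1)), yᵢ = Kᵢxᵢ:
  1: x = 0.0901, y = 0.3017
  2: x = 0.2811, y = 0.2895
  3: x = 0.6288, y = 0.4087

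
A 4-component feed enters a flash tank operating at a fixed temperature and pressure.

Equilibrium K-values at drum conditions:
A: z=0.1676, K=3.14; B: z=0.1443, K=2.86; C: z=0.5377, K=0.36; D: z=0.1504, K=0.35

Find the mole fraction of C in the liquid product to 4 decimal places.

x_C = 0.5919

Newton iteration, V/F⁰ = 0.48:
  V/F = 0.4800: g = -0.32009, g' = -0.9192 → V/F = 0.1318
  V/F = 0.1318: g = 0.01258, g' = -1.1277 → V/F = 0.1429
  V/F = 0.1429: g = 0.00012, g' = -1.1057 → V/F = 0.1431
Converged at V/F = 0.1431.
Compositions from xᵢ = zᵢ/(1+V/F(Kᵢ−1)), yᵢ = Kᵢxᵢ:
  A: x = 0.1283, y = 0.4029
  B: x = 0.1140, y = 0.3260
  C: x = 0.5919, y = 0.2131
  D: x = 0.1658, y = 0.0580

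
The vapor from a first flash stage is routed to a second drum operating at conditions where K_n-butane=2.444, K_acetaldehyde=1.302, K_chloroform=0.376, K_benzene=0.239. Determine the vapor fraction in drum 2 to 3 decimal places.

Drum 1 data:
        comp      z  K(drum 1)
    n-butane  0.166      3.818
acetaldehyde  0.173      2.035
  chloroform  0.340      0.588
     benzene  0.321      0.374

V/F (drum 2) = 0.480

Drum 1:
Iterate (Newton) starting at ψ₁ = 0.61:
  ψ₁ = 0.610: g = -0.2304, g' = -0.680 → ψ₁ = 0.271
  ψ₁ = 0.271: g = 0.0052, g' = -0.792 → ψ₁ = 0.278
Converged at ψ₁ = 0.278.
Drum-1 compositions:
  n-butane: x = 0.093, y = 0.355
  acetaldehyde: x = 0.134, y = 0.273
  chloroform: x = 0.384, y = 0.226
  benzene: x = 0.389, y = 0.145
Drum-2 feed = drum-1 vapor: z₂ = (0.3555, 0.2734, 0.2258, 0.1453).
Drum 2:
Let ψ₂ = V/F and solve Σ zᵢ(Kᵢ−1)/(1+ψ₂(Kᵢ−1)) = 0.
Check two-phase: ΣzᵢKᵢ = 1.344 > 1 and Σzᵢ/Kᵢ = 1.564 > 1, so g(0) = 0.344 > 0 and g(1) = -0.564 < 0.
Iterate (Newton) starting at ψ₂ = 0.5:
  ψ₂ = 0.500: g = -0.0135, g' = -0.674 → ψ₂ = 0.480
Converged at ψ₂ = 0.480.
  n-butane: x = 0.210, y = 0.513
  acetaldehyde: x = 0.239, y = 0.311
  chloroform: x = 0.322, y = 0.121
  benzene: x = 0.229, y = 0.055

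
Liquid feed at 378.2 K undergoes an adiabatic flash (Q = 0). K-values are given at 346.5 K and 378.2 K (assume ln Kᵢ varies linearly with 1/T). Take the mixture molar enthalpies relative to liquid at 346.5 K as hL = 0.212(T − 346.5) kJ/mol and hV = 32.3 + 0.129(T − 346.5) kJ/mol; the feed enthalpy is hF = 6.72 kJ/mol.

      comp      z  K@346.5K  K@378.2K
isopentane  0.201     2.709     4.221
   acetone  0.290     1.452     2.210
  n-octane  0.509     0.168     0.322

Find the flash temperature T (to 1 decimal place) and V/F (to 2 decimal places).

T = 354.0 K, V/F = 0.16

Adiabatic flash: solve Rachford–Rice at each trial T, then check hF = ψ·hV(T) + (1−ψ)·hL(T).
  T = 346.5 K: K = (2.709, 1.452, 0.168), RR gives ψ = 0.053, H_out = 1.711 kJ/mol
  T = 378.2 K: K = (4.221, 2.210, 0.322), RR gives ψ = 0.445, H_out = 19.921 kJ/mol
  T = 362.4 K: K = (3.417, 1.809, 0.236), RR gives ψ = 0.267, H_out = 11.637 kJ/mol
  T = 354.4 K: K = (3.048, 1.624, 0.200), RR gives ψ = 0.167, H_out = 6.971 kJ/mol
  T = 350.4 K: K = (2.873, 1.535, 0.183), RR gives ψ = 0.112, H_out = 4.410 kJ/mol
  T = 352.4 K: K = (2.960, 1.579, 0.191), RR gives ψ = 0.140, H_out = 5.714 kJ/mol
Linear interpolation between T = 352.4 (H_out = 5.714) and T = 354.4 (H_out = 6.971) on hF = 6.72 gives T ≈ 354.0 K, at which ψ = 0.16.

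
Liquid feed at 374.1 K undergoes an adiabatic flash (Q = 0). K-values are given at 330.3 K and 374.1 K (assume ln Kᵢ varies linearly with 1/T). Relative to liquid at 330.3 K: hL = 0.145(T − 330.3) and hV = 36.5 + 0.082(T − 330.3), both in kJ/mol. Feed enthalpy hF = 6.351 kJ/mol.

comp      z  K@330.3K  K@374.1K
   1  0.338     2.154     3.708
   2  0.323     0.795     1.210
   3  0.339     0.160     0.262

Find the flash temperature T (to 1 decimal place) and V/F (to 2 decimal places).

T = 335.9 K, V/F = 0.15

Adiabatic flash: solve Rachford–Rice at each trial T, then check hF = ψ·hV(T) + (1−ψ)·hL(T).
  T = 330.3 K: K = (2.154, 0.795, 0.160), RR gives ψ = 0.057, H_out = 2.075 kJ/mol
  T = 374.1 K: K = (3.708, 1.210, 0.262), RR gives ψ = 0.558, H_out = 25.174 kJ/mol
  T = 352.2 K: K = (2.874, 0.994, 0.208), RR gives ψ = 0.361, H_out = 15.844 kJ/mol
  T = 341.2 K: K = (2.498, 0.892, 0.183), RR gives ψ = 0.230, H_out = 9.801 kJ/mol
  T = 335.8 K: K = (2.324, 0.843, 0.171), RR gives ψ = 0.151, H_out = 6.257 kJ/mol
  T = 338.5 K: K = (2.410, 0.867, 0.177), RR gives ψ = 0.192, H_out = 8.088 kJ/mol
  T = 337.1 K: K = (2.365, 0.855, 0.174), RR gives ψ = 0.171, H_out = 7.155 kJ/mol
Linear interpolation between T = 335.8 (H_out = 6.257) and T = 337.1 (H_out = 7.155) on hF = 6.351 gives T ≈ 335.9 K, at which ψ = 0.15.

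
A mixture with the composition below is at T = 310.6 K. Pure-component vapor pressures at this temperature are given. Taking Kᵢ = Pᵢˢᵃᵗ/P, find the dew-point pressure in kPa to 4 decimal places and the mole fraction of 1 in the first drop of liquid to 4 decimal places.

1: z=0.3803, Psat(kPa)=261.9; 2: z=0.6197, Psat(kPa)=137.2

Pdew = 167.5366 kPa, x_1 = 0.2433

At the dew point ψ → 1, so Σzᵢ/Kᵢ = 1 with Kᵢ = Pᵢˢᵃᵗ/P ⇒ 1/P = Σzᵢ/Pᵢˢᵃᵗ.
1/P = 0.3803/261.9 + 0.6197/137.2 = 0.0059688 ⇒ P = 167.5366 kPa
xᵢ = zᵢP/Pᵢˢᵃᵗ ⇒ x_1 = 0.3803·167.5366/261.9 = 0.2433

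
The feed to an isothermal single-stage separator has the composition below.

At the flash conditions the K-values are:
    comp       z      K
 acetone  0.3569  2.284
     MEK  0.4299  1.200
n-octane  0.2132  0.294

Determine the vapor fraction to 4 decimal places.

ψ = 0.7316

Material balance + equilibrium reduce to Σ zᵢ(Kᵢ−1)/(1+ψ(Kᵢ−1)) = 0.
Feasibility: ΣzᵢKᵢ = 1.3937, Σzᵢ/Kᵢ = 1.2397 — both > 1, two phases present.
Newton iteration, ψ⁰ = 0.5:
  ψ = 0.5000: g = 0.12461, g' = -0.4863 → ψ = 0.7562
  ψ = 0.7562: g = -0.01575, g' = -0.6536 → ψ = 0.7321
  ψ = 0.7321: g = -0.00036, g' = -0.6247 → ψ = 0.7316
Converged at ψ = 0.7316.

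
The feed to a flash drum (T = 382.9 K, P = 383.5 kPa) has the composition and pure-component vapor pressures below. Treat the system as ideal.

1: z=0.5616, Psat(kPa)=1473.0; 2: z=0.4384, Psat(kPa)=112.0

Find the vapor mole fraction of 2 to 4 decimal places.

y_2 = 0.2338

Raoult's law: Kᵢ = Pᵢˢᵃᵗ/P = Pᵢˢᵃᵗ/383.5.
  K_1 = 1473.0/383.5 = 3.840939, K_2 = 112.0/383.5 = 0.292047
Iterate (Newton) starting at β = 0.5:
  β = 0.5000: g = 0.17873, g' = -1.3001 → β = 0.6375
  β = 0.6375: g = 0.00194, g' = -1.3034 → β = 0.6390
Converged at β = 0.6390.
Compositions from xᵢ = zᵢ/(1+β(Kᵢ−1)), yᵢ = Kᵢxᵢ:
  1: x = 0.1995, y = 0.7662
  2: x = 0.8005, y = 0.2338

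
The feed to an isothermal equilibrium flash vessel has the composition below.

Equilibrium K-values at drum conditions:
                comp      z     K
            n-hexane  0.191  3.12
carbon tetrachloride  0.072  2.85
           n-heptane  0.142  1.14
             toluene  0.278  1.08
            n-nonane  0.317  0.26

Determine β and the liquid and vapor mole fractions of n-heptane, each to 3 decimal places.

Rachford–Rice: g(β) = Σ zᵢ(Kᵢ−1)/(1+β(Kᵢ−1)) = 0.
Feasibility: ΣzᵢKᵢ = 1.346, Σzᵢ/Kᵢ = 1.688 — both > 1, two phases present.
Newton–Raphson from β = 0.31:
  β = 0.310: g = 0.0653, g' = -0.709 → β = 0.402
  β = 0.402: g = 0.0013, g' = -0.687 → β = 0.404
Converged at β = 0.404.
Compositions from xᵢ = zᵢ/(1+β(Kᵢ−1)), yᵢ = Kᵢxᵢ:
  n-hexane: x = 0.103, y = 0.321
  carbon tetrachloride: x = 0.041, y = 0.117
  n-heptane: x = 0.134, y = 0.153
  toluene: x = 0.269, y = 0.291
  n-nonane: x = 0.452, y = 0.118

β = 0.404, x_n-heptane = 0.134, y_n-heptane = 0.153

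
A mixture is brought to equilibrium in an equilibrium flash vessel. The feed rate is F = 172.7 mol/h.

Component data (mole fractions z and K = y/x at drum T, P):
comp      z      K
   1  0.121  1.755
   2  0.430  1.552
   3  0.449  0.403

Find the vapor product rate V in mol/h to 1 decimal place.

V = 29.2 mol/h

Let ψ = V/F and solve Σ zᵢ(Kᵢ−1)/(1+ψ(Kᵢ−1)) = 0.
Feasibility: ΣzᵢKᵢ = 1.061, Σzᵢ/Kᵢ = 1.460 — both > 1, two phases present.
Newton iteration, ψ⁰ = 0.5:
  ψ = 0.500: g = -0.1298, g' = -0.442 → ψ = 0.206
  ψ = 0.206: g = -0.0136, g' = -0.365 → ψ = 0.169
Converged at ψ = 0.169.
Then V = ψ·F = 0.1690·172.7 = 29.2 mol/h and L = F − V = 143.5 mol/h.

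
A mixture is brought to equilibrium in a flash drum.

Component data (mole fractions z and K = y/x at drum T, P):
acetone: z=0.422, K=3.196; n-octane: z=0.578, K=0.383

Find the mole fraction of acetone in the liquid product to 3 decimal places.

x_acetone = 0.219

Material balance + equilibrium reduce to Σ zᵢ(Kᵢ−1)/(1+ψ(Kᵢ−1)) = 0.
Check two-phase: ΣzᵢKᵢ = 1.570 > 1 and Σzᵢ/Kᵢ = 1.641 > 1, so g(0) = 0.570 > 0 and g(1) = -0.641 < 0.
Binary case is linear: z₁(K₁−1)(1+ψ(K₂−1)) + z₂(K₂−1)(1+ψ(K₁−1)) = 0
⇒ ψ = [z₁(K₁−1)+z₂(K₂−1)] / [−(K₁−1)(K₂−1)] = 0.5701/1.3549 = 0.421
Compositions from xᵢ = zᵢ/(1+ψ(Kᵢ−1)), yᵢ = Kᵢxᵢ:
  acetone: x = 0.219, y = 0.701
  n-octane: x = 0.781, y = 0.299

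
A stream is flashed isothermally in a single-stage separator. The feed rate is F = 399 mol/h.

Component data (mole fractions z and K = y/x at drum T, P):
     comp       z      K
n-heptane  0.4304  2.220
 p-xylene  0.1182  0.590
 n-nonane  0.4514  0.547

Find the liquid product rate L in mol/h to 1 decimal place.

L = 198.7 mol/h

Rachford–Rice: g(β) = Σ zᵢ(Kᵢ−1)/(1+β(Kᵢ−1)) = 0.
Check two-phase: ΣzᵢKᵢ = 1.2721 > 1 and Σzᵢ/Kᵢ = 1.2194 > 1, so g(0) = 0.2721 > 0 and g(1) = -0.2194 < 0.
Newton–Raphson from β = 0.5:
  β = 0.5000: g = 0.00082, g' = -0.4334 → β = 0.5019
Converged at β = 0.5019.
Then V = β·F = 0.5019·399 = 200.3 mol/h and L = F − V = 198.7 mol/h.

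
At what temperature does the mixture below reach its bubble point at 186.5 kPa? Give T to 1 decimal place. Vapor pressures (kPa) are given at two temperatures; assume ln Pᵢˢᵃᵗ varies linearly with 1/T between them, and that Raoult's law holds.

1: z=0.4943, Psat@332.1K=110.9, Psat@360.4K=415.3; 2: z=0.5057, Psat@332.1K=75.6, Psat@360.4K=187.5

Bubble-point temperature: ΣzᵢPᵢˢᵃᵗ(T) = P. Interpolate ln Pᵢˢᵃᵗ = aᵢ + bᵢ/T.
  T = 332.1 K: ΣzᵢPᵢˢᵃᵗ = 93.05 kPa
  T = 360.4 K: ΣzᵢPᵢˢᵃᵗ = 300.10 kPa
  T = 346.2 K: ΣzᵢPᵢˢᵃᵗ = 169.97 kPa
  T = 353.3 K: ΣzᵢPᵢˢᵃᵗ = 226.89 kPa
  T = 349.8 K: ΣzᵢPᵢˢᵃᵗ = 197.01 kPa
  T = 348.0 K: ΣzᵢPᵢˢᵃᵗ = 183.04 kPa
  T = 348.9 K: ΣzᵢPᵢˢᵃᵗ = 189.91 kPa
Interpolating between 348.0 K and 348.9 K gives T ≈ 348.5 K.

T = 348.5 K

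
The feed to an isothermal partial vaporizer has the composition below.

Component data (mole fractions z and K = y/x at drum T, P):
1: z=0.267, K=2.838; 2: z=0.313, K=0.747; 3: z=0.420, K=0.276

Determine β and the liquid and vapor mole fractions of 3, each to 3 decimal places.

Let β = V/F and solve Σ zᵢ(Kᵢ−1)/(1+β(Kᵢ−1)) = 0.
Check two-phase: ΣzᵢKᵢ = 1.107 > 1 and Σzᵢ/Kᵢ = 2.035 > 1, so g(0) = 0.107 > 0 and g(1) = -1.035 < 0.
Iterate (Newton) starting at β = 0.38:
  β = 0.380: g = -0.2182, g' = -0.756 → β = 0.091
  β = 0.091: g = 0.0134, g' = -0.934 → β = 0.106
Converged at β = 0.106.
Compositions from xᵢ = zᵢ/(1+β(Kᵢ−1)), yᵢ = Kᵢxᵢ:
  1: x = 0.223, y = 0.634
  2: x = 0.322, y = 0.240
  3: x = 0.455, y = 0.126

β = 0.106, x_3 = 0.455, y_3 = 0.126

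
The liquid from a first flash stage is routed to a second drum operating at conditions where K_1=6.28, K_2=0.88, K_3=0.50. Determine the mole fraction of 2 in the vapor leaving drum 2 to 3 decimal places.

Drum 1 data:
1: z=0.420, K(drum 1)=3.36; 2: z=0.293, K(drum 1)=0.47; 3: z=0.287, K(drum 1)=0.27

y_2 (drum 2) = 0.351

Drum 1:
Iterate (Newton) starting at ψ₁ = 0.64:
  ψ₁ = 0.640: g = -0.2334, g' = -1.098 → ψ₁ = 0.428
  ψ₁ = 0.428: g = -0.0120, g' = -1.040 → ψ₁ = 0.416
Converged at ψ₁ = 0.416.
Drum-1 compositions:
  1: x = 0.212, y = 0.712
  2: x = 0.376, y = 0.177
  3: x = 0.412, y = 0.111
Drum-2 feed = drum-1 liquid: z₂ = (0.2119, 0.3759, 0.4122).
Drum 2:
Newton–Raphson from ψ₂ = 0.55:
  ψ₂ = 0.550: g = -0.0460, g' = -0.590 → ψ₂ = 0.472
  ψ₂ = 0.472: g = 0.0028, g' = -0.667 → ψ₂ = 0.476
Converged at ψ₂ = 0.476.
  1: x = 0.060, y = 0.379
  2: x = 0.399, y = 0.351
  3: x = 0.541, y = 0.271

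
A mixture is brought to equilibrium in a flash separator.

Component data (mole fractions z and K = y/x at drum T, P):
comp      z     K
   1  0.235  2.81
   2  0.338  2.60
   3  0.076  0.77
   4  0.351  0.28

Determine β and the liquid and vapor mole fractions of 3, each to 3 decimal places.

Let β = V/F and solve Σ zᵢ(Kᵢ−1)/(1+β(Kᵢ−1)) = 0.
g(0) = ΣzᵢKᵢ − 1 = 0.696 and g(1) = 1 − Σzᵢ/Kᵢ = -0.566, so a root lies in (0, 1).
Iterate (Newton) starting at β = 0.5:
  β = 0.500: g = 0.1091, g' = -0.929 → β = 0.617
  β = 0.617: g = -0.0025, g' = -0.986 → β = 0.615
Converged at β = 0.615.
Compositions from xᵢ = zᵢ/(1+β(Kᵢ−1)), yᵢ = Kᵢxᵢ:
  1: x = 0.111, y = 0.313
  2: x = 0.170, y = 0.443
  3: x = 0.089, y = 0.068
  4: x = 0.630, y = 0.176

β = 0.615, x_3 = 0.089, y_3 = 0.068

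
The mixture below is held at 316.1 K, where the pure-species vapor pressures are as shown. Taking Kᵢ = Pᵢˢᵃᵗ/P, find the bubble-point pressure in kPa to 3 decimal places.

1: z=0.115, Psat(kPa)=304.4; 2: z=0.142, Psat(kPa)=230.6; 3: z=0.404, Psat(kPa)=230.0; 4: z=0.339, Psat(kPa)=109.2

Pbub = 197.690 kPa

At the bubble point ψ → 0, so ΣzᵢKᵢ = 1 with Kᵢ = Pᵢˢᵃᵗ/P ⇒ P = ΣzᵢPᵢˢᵃᵗ.
P = 0.115·304.4 + 0.142·230.6 + 0.404·230.0 + 0.339·109.2 = 197.690 kPa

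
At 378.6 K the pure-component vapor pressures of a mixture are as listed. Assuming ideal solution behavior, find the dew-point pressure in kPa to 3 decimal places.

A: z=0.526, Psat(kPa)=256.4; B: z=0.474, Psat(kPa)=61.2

Pdew = 102.076 kPa

At the dew point ψ → 1, so Σzᵢ/Kᵢ = 1 with Kᵢ = Pᵢˢᵃᵗ/P ⇒ 1/P = Σzᵢ/Pᵢˢᵃᵗ.
1/P = 0.526/256.4 + 0.474/61.2 = 0.009797 ⇒ P = 102.076 kPa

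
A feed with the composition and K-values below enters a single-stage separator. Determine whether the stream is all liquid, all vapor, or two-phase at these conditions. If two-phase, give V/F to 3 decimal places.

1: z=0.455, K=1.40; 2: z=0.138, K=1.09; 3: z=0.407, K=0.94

ΣzᵢKᵢ = 1.170; Σzᵢ/Kᵢ = 0.885.
Since Σzᵢ/Kᵢ < 1 the mixture is above its dew point — single vapor phase.

all vapor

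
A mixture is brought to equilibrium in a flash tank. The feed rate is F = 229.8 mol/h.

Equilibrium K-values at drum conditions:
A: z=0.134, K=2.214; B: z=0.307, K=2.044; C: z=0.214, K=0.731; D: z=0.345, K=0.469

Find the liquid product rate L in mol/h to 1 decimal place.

Rachford–Rice: g(ψ) = Σ zᵢ(Kᵢ−1)/(1+ψ(Kᵢ−1)) = 0.
g(0) = ΣzᵢKᵢ − 1 = 0.242 and g(1) = 1 − Σzᵢ/Kᵢ = -0.239, so a root lies in (0, 1).
Newton iteration, ψ⁰ = 0.5:
  ψ = 0.500: g = -0.0041, g' = -0.422 → ψ = 0.490
Converged at ψ = 0.490.
Then V = ψ·F = 0.4903·229.8 = 112.7 mol/h and L = F − V = 117.1 mol/h.

L = 117.1 mol/h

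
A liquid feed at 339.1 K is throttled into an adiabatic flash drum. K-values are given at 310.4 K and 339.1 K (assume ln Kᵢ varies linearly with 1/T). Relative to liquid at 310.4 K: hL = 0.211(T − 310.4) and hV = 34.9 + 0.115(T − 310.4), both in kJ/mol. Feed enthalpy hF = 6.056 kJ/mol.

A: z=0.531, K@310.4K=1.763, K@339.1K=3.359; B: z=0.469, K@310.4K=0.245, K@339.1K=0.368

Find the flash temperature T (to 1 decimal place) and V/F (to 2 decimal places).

Adiabatic flash: solve Rachford–Rice at each trial T, then check hF = ψ·hV(T) + (1−ψ)·hL(T).
  T = 310.4 K: K = (1.763, 0.245), RR gives ψ = 0.089, H_out = 3.093 kJ/mol
  T = 339.1 K: K = (3.359, 0.368), RR gives ψ = 0.641, H_out = 26.673 kJ/mol
  T = 324.8 K: K = (2.471, 0.303), RR gives ψ = 0.443, H_out = 17.895 kJ/mol
  T = 317.6 K: K = (2.095, 0.273), RR gives ψ = 0.302, H_out = 11.864 kJ/mol
  T = 314.0 K: K = (1.924, 0.259), RR gives ψ = 0.209, H_out = 7.976 kJ/mol
  T = 312.2 K: K = (1.842, 0.252), RR gives ψ = 0.153, H_out = 5.689 kJ/mol
Linear interpolation between T = 312.2 (H_out = 5.689) and T = 314.0 (H_out = 7.976) on hF = 6.056 gives T ≈ 312.5 K, at which ψ = 0.16.

T = 312.5 K, V/F = 0.16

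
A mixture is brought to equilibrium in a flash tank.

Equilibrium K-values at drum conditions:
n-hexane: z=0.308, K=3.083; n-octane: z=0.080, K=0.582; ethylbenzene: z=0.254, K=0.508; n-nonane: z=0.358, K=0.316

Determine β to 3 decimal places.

Let β = V/F and solve Σ zᵢ(Kᵢ−1)/(1+β(Kᵢ−1)) = 0.
Check two-phase: ΣzᵢKᵢ = 1.238 > 1 and Σzᵢ/Kᵢ = 1.870 > 1, so g(0) = 0.238 > 0 and g(1) = -0.870 < 0.
Newton–Raphson from β = 0.5:
  β = 0.500: g = -0.2659, g' = -0.838 → β = 0.183
  β = 0.183: g = 0.0114, g' = -1.011 → β = 0.194
Converged at β = 0.194.

β = 0.194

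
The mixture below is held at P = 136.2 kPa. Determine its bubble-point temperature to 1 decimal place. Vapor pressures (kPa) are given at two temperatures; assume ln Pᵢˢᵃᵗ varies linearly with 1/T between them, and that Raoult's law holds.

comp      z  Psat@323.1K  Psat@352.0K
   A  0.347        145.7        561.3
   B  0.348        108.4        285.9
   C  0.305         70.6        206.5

Bubble-point temperature: ΣzᵢPᵢˢᵃᵗ(T) = P. Interpolate ln Pᵢˢᵃᵗ = aᵢ + bᵢ/T.
  T = 323.1 K: ΣzᵢPᵢˢᵃᵗ = 109.81 kPa
  T = 352.0 K: ΣzᵢPᵢˢᵃᵗ = 357.25 kPa
  T = 337.6 K: ΣzᵢPᵢˢᵃᵗ = 202.78 kPa
  T = 330.4 K: ΣzᵢPᵢˢᵃᵗ = 150.40 kPa
  T = 326.8 K: ΣzᵢPᵢˢᵃᵗ = 128.98 kPa
  T = 328.6 K: ΣzᵢPᵢˢᵃᵗ = 139.33 kPa
Interpolating between 326.8 K and 328.6 K gives T ≈ 328.1 K.

T = 328.1 K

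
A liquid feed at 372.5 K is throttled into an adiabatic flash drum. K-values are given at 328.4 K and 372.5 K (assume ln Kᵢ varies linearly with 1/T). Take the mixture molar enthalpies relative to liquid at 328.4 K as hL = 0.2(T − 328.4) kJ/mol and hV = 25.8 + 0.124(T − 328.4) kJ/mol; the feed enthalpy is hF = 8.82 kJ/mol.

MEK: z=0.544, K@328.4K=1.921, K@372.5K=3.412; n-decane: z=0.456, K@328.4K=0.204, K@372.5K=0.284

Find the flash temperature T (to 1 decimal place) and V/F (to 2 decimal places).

T = 335.6 K, V/F = 0.29

Adiabatic flash: solve Rachford–Rice at each trial T, then check hF = ψ·hV(T) + (1−ψ)·hL(T).
  T = 328.4 K: K = (1.921, 0.204), RR gives ψ = 0.188, H_out = 4.858 kJ/mol
  T = 372.5 K: K = (3.412, 0.284), RR gives ψ = 0.571, H_out = 21.632 kJ/mol
  T = 350.4 K: K = (2.605, 0.243), RR gives ψ = 0.435, H_out = 14.888 kJ/mol
  T = 339.4 K: K = (2.248, 0.223), RR gives ψ = 0.335, H_out = 10.565 kJ/mol
  T = 333.9 K: K = (2.081, 0.214), RR gives ψ = 0.270, H_out = 7.950 kJ/mol
  T = 336.6 K: K = (2.162, 0.218), RR gives ψ = 0.304, H_out = 9.283 kJ/mol
  T = 335.2 K: K = (2.120, 0.216), RR gives ψ = 0.287, H_out = 8.605 kJ/mol
Linear interpolation between T = 335.2 (H_out = 8.605) and T = 336.6 (H_out = 9.283) on hF = 8.82 gives T ≈ 335.6 K, at which ψ = 0.29.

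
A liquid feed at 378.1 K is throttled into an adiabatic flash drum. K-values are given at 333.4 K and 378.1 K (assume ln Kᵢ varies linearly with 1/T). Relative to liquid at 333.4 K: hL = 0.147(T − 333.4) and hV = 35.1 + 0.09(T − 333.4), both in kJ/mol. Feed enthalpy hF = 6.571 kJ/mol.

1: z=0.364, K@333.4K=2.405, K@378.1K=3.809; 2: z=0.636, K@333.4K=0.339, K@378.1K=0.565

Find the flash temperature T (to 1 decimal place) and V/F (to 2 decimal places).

Adiabatic flash: solve Rachford–Rice at each trial T, then check hF = ψ·hV(T) + (1−ψ)·hL(T).
  T = 333.4 K: K = (2.405, 0.339), RR gives ψ = 0.098, H_out = 3.440 kJ/mol
  T = 378.1 K: K = (3.809, 0.565), RR gives ψ = 0.610, H_out = 26.440 kJ/mol
  T = 355.8 K: K = (3.072, 0.445), RR gives ψ = 0.349, H_out = 15.094 kJ/mol
  T = 344.6 K: K = (2.729, 0.390), RR gives ψ = 0.229, H_out = 9.538 kJ/mol
  T = 339.0 K: K = (2.565, 0.364), RR gives ψ = 0.166, H_out = 6.594 kJ/mol
  T = 336.2 K: K = (2.484, 0.351), RR gives ψ = 0.133, H_out = 5.048 kJ/mol
  T = 337.6 K: K = (2.524, 0.358), RR gives ψ = 0.149, H_out = 5.828 kJ/mol
Linear interpolation between T = 337.6 (H_out = 5.828) and T = 339.0 (H_out = 6.594) on hF = 6.571 gives T ≈ 339.0 K, at which ψ = 0.17.

T = 339.0 K, V/F = 0.17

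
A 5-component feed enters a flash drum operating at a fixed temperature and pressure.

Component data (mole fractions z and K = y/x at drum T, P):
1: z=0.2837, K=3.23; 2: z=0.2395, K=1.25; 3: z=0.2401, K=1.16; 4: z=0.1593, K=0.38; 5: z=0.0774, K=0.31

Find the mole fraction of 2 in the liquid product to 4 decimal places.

Material balance + equilibrium reduce to Σ zᵢ(Kᵢ−1)/(1+V/F(Kᵢ−1)) = 0.
Check two-phase: ΣzᵢKᵢ = 1.5788 > 1 and Σzᵢ/Kᵢ = 1.1553 > 1, so g(0) = 0.5788 > 0 and g(1) = -0.1553 < 0.
Iterate (Newton) starting at V/F = 0.67:
  V/F = 0.6700: g = 0.07137, g' = -0.5494 → V/F = 0.7999
  V/F = 0.7999: g = -0.00391, g' = -0.6218 → V/F = 0.7936
Converged at V/F = 0.7936.
Compositions from xᵢ = zᵢ/(1+V/F(Kᵢ−1)), yᵢ = Kᵢxᵢ:
  1: x = 0.1024, y = 0.3309
  2: x = 0.1999, y = 0.2498
  3: x = 0.2130, y = 0.2471
  4: x = 0.3136, y = 0.1192
  5: x = 0.1711, y = 0.0530

x_2 = 0.1999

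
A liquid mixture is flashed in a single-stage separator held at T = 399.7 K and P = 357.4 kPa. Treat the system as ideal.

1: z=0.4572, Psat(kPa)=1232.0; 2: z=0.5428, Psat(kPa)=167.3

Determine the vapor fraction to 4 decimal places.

ψ = 0.6378

Raoult's law: Kᵢ = Pᵢˢᵃᵗ/P = Pᵢˢᵃᵗ/357.4.
  K_1 = 1232.0/357.4 = 3.447118, K_2 = 167.3/357.4 = 0.468103
Material balance + equilibrium reduce to Σ zᵢ(Kᵢ−1)/(1+ψ(Kᵢ−1)) = 0.
Feasibility: ΣzᵢKᵢ = 1.8301, Σzᵢ/Kᵢ = 1.2922 — both > 1, two phases present.
Binary case is linear: z₁(K₁−1)(1+ψ(K₂−1)) + z₂(K₂−1)(1+ψ(K₁−1)) = 0
⇒ ψ = [z₁(K₁−1)+z₂(K₂−1)] / [−(K₁−1)(K₂−1)] = 0.83011/1.30161 = 0.6378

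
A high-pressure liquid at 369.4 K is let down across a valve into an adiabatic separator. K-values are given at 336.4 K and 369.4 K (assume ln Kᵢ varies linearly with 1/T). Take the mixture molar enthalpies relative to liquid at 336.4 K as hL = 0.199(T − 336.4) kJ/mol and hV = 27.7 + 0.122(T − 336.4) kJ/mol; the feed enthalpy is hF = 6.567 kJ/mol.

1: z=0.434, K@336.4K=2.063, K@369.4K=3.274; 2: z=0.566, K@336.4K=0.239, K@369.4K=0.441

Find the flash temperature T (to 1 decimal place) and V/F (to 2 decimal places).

T = 344.7 K, V/F = 0.18

Adiabatic flash: solve Rachford–Rice at each trial T, then check hF = ψ·hV(T) + (1−ψ)·hL(T).
  T = 336.4 K: K = (2.063, 0.239), RR gives ψ = 0.038, H_out = 1.048 kJ/mol
  T = 369.4 K: K = (3.274, 0.441), RR gives ψ = 0.527, H_out = 19.838 kJ/mol
  T = 352.9 K: K = (2.627, 0.329), RR gives ψ = 0.299, H_out = 11.193 kJ/mol
  T = 344.6 K: K = (2.333, 0.281), RR gives ψ = 0.179, H_out = 6.486 kJ/mol
  T = 348.8 K: K = (2.479, 0.305), RR gives ψ = 0.242, H_out = 8.935 kJ/mol
  T = 346.7 K: K = (2.405, 0.293), RR gives ψ = 0.211, H_out = 7.731 kJ/mol
Linear interpolation between T = 344.6 (H_out = 6.486) and T = 346.7 (H_out = 7.731) on hF = 6.567 gives T ≈ 344.7 K, at which ψ = 0.18.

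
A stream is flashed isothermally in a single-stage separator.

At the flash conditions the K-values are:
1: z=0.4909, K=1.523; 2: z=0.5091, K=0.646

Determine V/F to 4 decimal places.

Rachford–Rice: g(V/F) = Σ zᵢ(Kᵢ−1)/(1+V/F(Kᵢ−1)) = 0.
Feasibility: ΣzᵢKᵢ = 1.0765, Σzᵢ/Kᵢ = 1.1104 — both > 1, two phases present.
Binary case is linear: z₁(K₁−1)(1+V/F(K₂−1)) + z₂(K₂−1)(1+V/F(K₁−1)) = 0
⇒ V/F = [z₁(K₁−1)+z₂(K₂−1)] / [−(K₁−1)(K₂−1)] = 0.07652/0.18514 = 0.4133

V/F = 0.4133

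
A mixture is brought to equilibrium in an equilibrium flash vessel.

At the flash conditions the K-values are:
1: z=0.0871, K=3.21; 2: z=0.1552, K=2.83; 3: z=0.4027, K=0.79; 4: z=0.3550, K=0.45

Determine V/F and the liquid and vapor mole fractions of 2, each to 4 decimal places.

Rachford–Rice: g(V/F) = Σ zᵢ(Kᵢ−1)/(1+V/F(Kᵢ−1)) = 0.
g(0) = ΣzᵢKᵢ − 1 = 0.1967 and g(1) = 1 − Σzᵢ/Kᵢ = -0.3806, so a root lies in (0, 1).
Newton–Raphson from V/F = 0.64:
  V/F = 0.6400: g = -0.18847, g' = -0.4627 → V/F = 0.2326
  V/F = 0.2326: g = 0.01352, g' = -0.6021 → V/F = 0.2551
  V/F = 0.2551: g = 0.00025, g' = -0.5806 → V/F = 0.2555
Converged at V/F = 0.2555.
Compositions from xᵢ = zᵢ/(1+V/F(Kᵢ−1)), yᵢ = Kᵢxᵢ:
  1: x = 0.0557, y = 0.1787
  2: x = 0.1057, y = 0.2993
  3: x = 0.4255, y = 0.3362
  4: x = 0.4131, y = 0.1859

V/F = 0.2555, x_2 = 0.1057, y_2 = 0.2993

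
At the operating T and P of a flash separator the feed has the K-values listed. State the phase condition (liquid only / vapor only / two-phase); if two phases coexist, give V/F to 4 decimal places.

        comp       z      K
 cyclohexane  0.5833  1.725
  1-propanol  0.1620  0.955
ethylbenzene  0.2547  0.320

ΣzᵢKᵢ = 1.2424; Σzᵢ/Kᵢ = 1.3037.
Both exceed 1, so a two-phase solution exists.
Let ψ = V/F and solve Σ zᵢ(Kᵢ−1)/(1+ψ(Kᵢ−1)) = 0.
Newton–Raphson from ψ = 0.55:
  ψ = 0.5500: g = 0.01819, g' = -0.4576 → ψ = 0.5898
  ψ = 0.5898: g = -0.00041, g' = -0.4791 → ψ = 0.5889
Converged at ψ = 0.5889.

two-phase, V/F = 0.5889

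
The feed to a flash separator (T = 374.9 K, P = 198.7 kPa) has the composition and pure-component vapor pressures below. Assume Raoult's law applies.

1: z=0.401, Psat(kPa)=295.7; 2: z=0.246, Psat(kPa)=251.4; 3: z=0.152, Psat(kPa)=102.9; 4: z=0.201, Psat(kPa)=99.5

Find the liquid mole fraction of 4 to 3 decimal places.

Raoult's law: Kᵢ = Pᵢˢᵃᵗ/P = Pᵢˢᵃᵗ/198.7.
  K_1 = 295.7/198.7 = 1.48817, K_2 = 251.4/198.7 = 1.26522, K_3 = 102.9/198.7 = 0.51787, K_4 = 99.5/198.7 = 0.50075
Let ψ = V/F and solve Σ zᵢ(Kᵢ−1)/(1+ψ(Kᵢ−1)) = 0.
Feasibility: ΣzᵢKᵢ = 1.087, Σzᵢ/Kᵢ = 1.159 — both > 1, two phases present.
Iterate (Newton) starting at ψ = 0.57:
  ψ = 0.570: g = -0.0315, g' = -0.237 → ψ = 0.437
  ψ = 0.437: g = -0.0014, g' = -0.217 → ψ = 0.431
Converged at ψ = 0.431.
Compositions from xᵢ = zᵢ/(1+ψ(Kᵢ−1)), yᵢ = Kᵢxᵢ:
  1: x = 0.331, y = 0.493
  2: x = 0.221, y = 0.279
  3: x = 0.192, y = 0.099
  4: x = 0.256, y = 0.128

x_4 = 0.256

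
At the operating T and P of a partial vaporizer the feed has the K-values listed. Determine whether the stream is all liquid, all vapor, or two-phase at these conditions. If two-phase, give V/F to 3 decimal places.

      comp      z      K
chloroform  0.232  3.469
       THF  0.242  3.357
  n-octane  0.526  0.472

ΣzᵢKᵢ = 1.865; Σzᵢ/Kᵢ = 1.253.
Both exceed 1, so a two-phase solution exists.
Rachford–Rice: g(ψ) = Σ zᵢ(Kᵢ−1)/(1+ψ(Kᵢ−1)) = 0.
Newton–Raphson from ψ = 0.51:
  ψ = 0.510: g = 0.1325, g' = -0.829 → ψ = 0.670
  ψ = 0.670: g = 0.0073, g' = -0.754 → ψ = 0.680
Converged at ψ = 0.680.

two-phase, V/F = 0.680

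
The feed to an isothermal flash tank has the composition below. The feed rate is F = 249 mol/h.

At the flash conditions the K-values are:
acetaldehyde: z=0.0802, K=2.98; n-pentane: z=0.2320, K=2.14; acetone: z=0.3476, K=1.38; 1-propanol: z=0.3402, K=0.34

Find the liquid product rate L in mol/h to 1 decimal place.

Rachford–Rice: g(V/F) = Σ zᵢ(Kᵢ−1)/(1+V/F(Kᵢ−1)) = 0.
g(0) = ΣzᵢKᵢ − 1 = 0.3308 and g(1) = 1 − Σzᵢ/Kᵢ = -0.3878, so a root lies in (0, 1).
Newton iteration, V/F⁰ = 0.36:
  V/F = 0.3600: g = 0.10192, g' = -0.5525 → V/F = 0.5445
  V/F = 0.5445: g = -0.00142, g' = -0.5831 → V/F = 0.5420
Converged at V/F = 0.5420.
Then V = V/F·F = 0.5420·249 = 135.0 mol/h and L = F − V = 114.0 mol/h.

L = 114.0 mol/h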